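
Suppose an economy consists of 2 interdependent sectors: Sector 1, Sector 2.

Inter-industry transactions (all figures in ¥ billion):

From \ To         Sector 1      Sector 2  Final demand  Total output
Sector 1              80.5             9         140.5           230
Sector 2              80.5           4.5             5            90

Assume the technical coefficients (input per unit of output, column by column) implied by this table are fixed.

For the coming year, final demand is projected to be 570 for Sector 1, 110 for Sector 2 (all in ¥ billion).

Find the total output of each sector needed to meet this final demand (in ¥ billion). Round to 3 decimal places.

x_1 = 948.498, x_2 = 465.236

Technical coefficients a_ij = z_ij / X_j:
  a_11 = 80.5/230 = 0.35, a_21 = 80.5/230 = 0.35
  a_12 = 9/90 = 0.10, a_22 = 4.5/90 = 0.05
I − A =
  [   0.65    -0.10]
  [  -0.35     0.95]
det(I−A) = (0.65)(0.95) − (-0.10)(-0.35) = 0.5825
adj(I−A) = [[0.95, 0.10], [0.35, 0.65]]
(I − A)⁻¹ = adj(I−A) / det(I−A) ≈
  [   1.6309     0.1717]
  [   0.6009     1.1159]
x = (I − A)⁻¹ d = adj(I−A)·d / det(I−A), with det(I−A) = 0.5825:
  x_1 = (0.95·570 + 0.10·110) / 0.5825 = 552.50 / 0.5825 ≈ 948.498
  x_2 = (0.35·570 + 0.65·110) / 0.5825 = 271.00 / 0.5825 ≈ 465.236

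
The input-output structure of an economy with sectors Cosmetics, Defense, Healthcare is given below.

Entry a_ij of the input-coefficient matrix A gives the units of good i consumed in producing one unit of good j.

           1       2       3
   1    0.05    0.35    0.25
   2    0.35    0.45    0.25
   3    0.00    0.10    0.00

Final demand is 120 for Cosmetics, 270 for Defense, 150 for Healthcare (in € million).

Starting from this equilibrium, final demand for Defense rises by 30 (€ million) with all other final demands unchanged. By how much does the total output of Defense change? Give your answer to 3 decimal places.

I − A =
  [   0.95    -0.35    -0.25]
  [  -0.35     0.55    -0.25]
  [   0.00    -0.10     1.00]
Cofactors of I−A, C_ij = (−1)^(i+j)·(minor ij) (rows/columns in the sector order above):
  C_11 = (0.55)(1.00) − (-0.25)(-0.10) = 0.5250
  C_12 = −[(-0.35)(1.00) − (-0.25)(0.00)] = 0.3500
  C_13 = (-0.35)(-0.10) − (0.55)(0.00) = 0.0350
  C_21 = −[(-0.35)(1.00) − (-0.25)(-0.10)] = 0.3750
  C_22 = (0.95)(1.00) − (-0.25)(0.00) = 0.9500
  C_23 = −[(0.95)(-0.10) − (-0.35)(0.00)] = 0.0950
  C_31 = (-0.35)(-0.25) − (-0.25)(0.55) = 0.2250
  C_32 = −[(0.95)(-0.25) − (-0.25)(-0.35)] = 0.3250
  C_33 = (0.95)(0.55) − (-0.35)(-0.35) = 0.4000
det(I−A) = Σ_j (I−A)_1j·C_1j = (0.95)(0.5250) + (-0.35)(0.3500) + (-0.25)(0.0350) = 0.3675
adj(I−A) = Cᵀ =
  [ 0.5250   0.3750   0.2250]
  [ 0.3500   0.9500   0.3250]
  [ 0.0350   0.0950   0.4000]
(I − A)⁻¹ = adj(I−A) / det(I−A) ≈
  [   1.4286     1.0204     0.6122]
  [   0.9524     2.5850     0.8844]
  [   0.0952     0.2585     1.0884]
Δx = (I − A)⁻¹ Δd with Δd having +30 in the Defense component and 0 elsewhere.
So Δx_2 = L_22 · (+30), where L_22 = adj(I−A)_22 / det(I−A) = 0.9500 / 0.3675.
Δx_2 = 0.9500 × (+30) / 0.3675 = 28.50 / 0.3675 ≈ 77.551.

Δx_2 = 77.551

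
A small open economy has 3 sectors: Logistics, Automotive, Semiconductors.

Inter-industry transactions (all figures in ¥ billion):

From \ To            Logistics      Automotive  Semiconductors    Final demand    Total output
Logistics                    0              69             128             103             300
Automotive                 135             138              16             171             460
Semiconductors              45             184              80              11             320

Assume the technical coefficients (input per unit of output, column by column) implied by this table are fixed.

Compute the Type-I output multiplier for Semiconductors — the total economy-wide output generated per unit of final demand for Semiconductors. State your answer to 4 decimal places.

Technical coefficients a_ij = z_ij / X_j:
  a_LL = 0/300 = 0.00, a_AL = 135/300 = 0.45, a_SL = 45/300 = 0.15
  a_LA = 69/460 = 0.15, a_AA = 138/460 = 0.30, a_SA = 184/460 = 0.40
  a_LS = 128/320 = 0.40, a_AS = 16/320 = 0.05, a_SS = 80/320 = 0.25
I − A =
  [   1.00    -0.15    -0.40]
  [  -0.45     0.70    -0.05]
  [  -0.15    -0.40     0.75]
Cofactors of I−A, C_ij = (−1)^(i+j)·(minor ij) (rows/columns in the sector order above):
  C_11 = (0.70)(0.75) − (-0.05)(-0.40) = 0.5050
  C_12 = −[(-0.45)(0.75) − (-0.05)(-0.15)] = 0.3450
  C_13 = (-0.45)(-0.40) − (0.70)(-0.15) = 0.2850
  C_21 = −[(-0.15)(0.75) − (-0.40)(-0.40)] = 0.2725
  C_22 = (1.00)(0.75) − (-0.40)(-0.15) = 0.6900
  C_23 = −[(1.00)(-0.40) − (-0.15)(-0.15)] = 0.4225
  C_31 = (-0.15)(-0.05) − (-0.40)(0.70) = 0.2875
  C_32 = −[(1.00)(-0.05) − (-0.40)(-0.45)] = 0.2300
  C_33 = (1.00)(0.70) − (-0.15)(-0.45) = 0.6325
det(I−A) = Σ_j (I−A)_1j·C_1j = (1.00)(0.5050) + (-0.15)(0.3450) + (-0.40)(0.2850) = 0.33925
adj(I−A) = Cᵀ =
  [ 0.5050   0.2725   0.2875]
  [ 0.3450   0.6900   0.2300]
  [ 0.2850   0.4225   0.6325]
(I − A)⁻¹ = adj(I−A) / det(I−A) ≈
  [   1.48858     0.80324     0.84746]
  [   1.01695     2.03390     0.67797]
  [   0.84009     1.24539     1.86441]
The output multiplier for sector j is the column-j sum of the Leontief inverse (I − A)⁻¹ = adj(I−A) / det(I−A).
Column S of adj(I−A): (0.2875, 0.2300, 0.6325); det(I−A) = 0.33925.
m_S = (0.2875 + 0.2300 + 0.6325) / 0.33925 = 1.15 / 0.33925 ≈ 3.3898.

m_S = 3.3898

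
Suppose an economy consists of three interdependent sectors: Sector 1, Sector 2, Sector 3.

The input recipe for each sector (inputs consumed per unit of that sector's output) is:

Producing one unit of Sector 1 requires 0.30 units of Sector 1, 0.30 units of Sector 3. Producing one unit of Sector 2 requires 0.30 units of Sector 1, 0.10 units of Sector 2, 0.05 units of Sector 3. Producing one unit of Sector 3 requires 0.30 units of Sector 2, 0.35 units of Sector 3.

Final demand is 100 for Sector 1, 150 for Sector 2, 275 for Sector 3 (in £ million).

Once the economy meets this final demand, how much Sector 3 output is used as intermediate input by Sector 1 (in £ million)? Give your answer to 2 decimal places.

I − A =
  [   0.70    -0.30     0.00]
  [   0.00     0.90    -0.30]
  [  -0.30    -0.05     0.65]
Cofactors of I−A, C_ij = (−1)^(i+j)·(minor ij) (rows/columns in the sector order above):
  C_11 = (0.90)(0.65) − (-0.30)(-0.05) = 0.5700
  C_12 = −[(0.00)(0.65) − (-0.30)(-0.30)] = 0.0900
  C_13 = (0.00)(-0.05) − (0.90)(-0.30) = 0.2700
  C_21 = −[(-0.30)(0.65) − (0.00)(-0.05)] = 0.1950
  C_22 = (0.70)(0.65) − (0.00)(-0.30) = 0.4550
  C_23 = −[(0.70)(-0.05) − (-0.30)(-0.30)] = 0.1250
  C_31 = (-0.30)(-0.30) − (0.00)(0.90) = 0.0900
  C_32 = −[(0.70)(-0.30) − (0.00)(0.00)] = 0.2100
  C_33 = (0.70)(0.90) − (-0.30)(0.00) = 0.6300
det(I−A) = Σ_j (I−A)_1j·C_1j = (0.70)(0.5700) + (-0.30)(0.0900) + (0.00)(0.2700) = 0.3720
adj(I−A) = Cᵀ =
  [ 0.5700   0.1950   0.0900]
  [ 0.0900   0.4550   0.2100]
  [ 0.2700   0.1250   0.6300]
(I − A)⁻¹ = adj(I−A) / det(I−A) ≈
  [   1.5323     0.5242     0.2419]
  [   0.2419     1.2231     0.5645]
  [   0.7258     0.3360     1.6935]
First solve x = (I − A)⁻¹ d = adj(I−A)·d / det(I−A); in particular x_1 = (0.5700·100 + 0.1950·150 + 0.0900·275) / 0.3720 = 111.00 / 0.3720 ≈ 298.3871.
Intermediate flow from 3 to 1: z_31 = a_31 · x_1 = 0.30 × 111.00 / 0.3720 = 33.30 / 0.3720 ≈ 89.52.

z_31 = 89.52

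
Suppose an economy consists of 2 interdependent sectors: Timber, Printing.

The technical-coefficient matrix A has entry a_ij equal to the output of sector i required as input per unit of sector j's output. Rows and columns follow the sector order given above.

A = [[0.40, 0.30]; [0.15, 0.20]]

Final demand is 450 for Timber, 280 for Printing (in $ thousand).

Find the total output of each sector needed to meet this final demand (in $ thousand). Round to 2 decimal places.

x_T = 1020.69, x_P = 541.38

I − A =
  [   0.60    -0.30]
  [  -0.15     0.80]
det(I−A) = (0.60)(0.80) − (-0.30)(-0.15) = 0.4350
adj(I−A) = [[0.80, 0.30], [0.15, 0.60]]
(I − A)⁻¹ = adj(I−A) / det(I−A) ≈
  [   1.8391     0.6897]
  [   0.3448     1.3793]
x = (I − A)⁻¹ d = adj(I−A)·d / det(I−A), with det(I−A) = 0.4350:
  x_T = (0.80·450 + 0.30·280) / 0.4350 = 444.00 / 0.4350 ≈ 1020.69
  x_P = (0.15·450 + 0.60·280) / 0.4350 = 235.50 / 0.4350 ≈ 541.38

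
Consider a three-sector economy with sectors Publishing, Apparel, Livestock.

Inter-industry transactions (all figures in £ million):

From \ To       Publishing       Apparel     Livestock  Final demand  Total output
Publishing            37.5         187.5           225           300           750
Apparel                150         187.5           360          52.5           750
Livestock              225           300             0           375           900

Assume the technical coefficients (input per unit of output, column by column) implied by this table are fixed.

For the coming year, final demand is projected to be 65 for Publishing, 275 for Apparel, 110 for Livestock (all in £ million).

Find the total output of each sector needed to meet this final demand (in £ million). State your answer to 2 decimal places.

x_1 = 411.19, x_2 = 763.70, x_3 = 538.84

Technical coefficients a_ij = z_ij / X_j:
  a_11 = 37.5/750 = 0.05, a_21 = 150/750 = 0.20, a_31 = 225/750 = 0.30
  a_12 = 187.5/750 = 0.25, a_22 = 187.5/750 = 0.25, a_32 = 300/750 = 0.40
  a_13 = 225/900 = 0.25, a_23 = 360/900 = 0.40, a_33 = 0/900 = 0.00
I − A =
  [   0.95    -0.25    -0.25]
  [  -0.20     0.75    -0.40]
  [  -0.30    -0.40     1.00]
Cofactors of I−A, C_ij = (−1)^(i+j)·(minor ij) (rows/columns in the sector order above):
  C_11 = (0.75)(1.00) − (-0.40)(-0.40) = 0.5900
  C_12 = −[(-0.20)(1.00) − (-0.40)(-0.30)] = 0.3200
  C_13 = (-0.20)(-0.40) − (0.75)(-0.30) = 0.3050
  C_21 = −[(-0.25)(1.00) − (-0.25)(-0.40)] = 0.3500
  C_22 = (0.95)(1.00) − (-0.25)(-0.30) = 0.8750
  C_23 = −[(0.95)(-0.40) − (-0.25)(-0.30)] = 0.4550
  C_31 = (-0.25)(-0.40) − (-0.25)(0.75) = 0.2875
  C_32 = −[(0.95)(-0.40) − (-0.25)(-0.20)] = 0.4300
  C_33 = (0.95)(0.75) − (-0.25)(-0.20) = 0.6625
det(I−A) = Σ_j (I−A)_1j·C_1j = (0.95)(0.5900) + (-0.25)(0.3200) + (-0.25)(0.3050) = 0.40425
adj(I−A) = Cᵀ =
  [ 0.5900   0.3500   0.2875]
  [ 0.3200   0.8750   0.4300]
  [ 0.3050   0.4550   0.6625]
(I − A)⁻¹ = adj(I−A) / det(I−A) ≈
  [   1.4595     0.8658     0.7112]
  [   0.7916     2.1645     1.0637]
  [   0.7545     1.1255     1.6388]
x = (I − A)⁻¹ d = adj(I−A)·d / det(I−A), with det(I−A) = 0.40425:
  x_1 = (0.5900·65 + 0.3500·275 + 0.2875·110) / 0.40425 = 166.225 / 0.40425 ≈ 411.19
  x_2 = (0.3200·65 + 0.8750·275 + 0.4300·110) / 0.40425 = 308.725 / 0.40425 ≈ 763.70
  x_3 = (0.3050·65 + 0.4550·275 + 0.6625·110) / 0.40425 = 217.825 / 0.40425 ≈ 538.84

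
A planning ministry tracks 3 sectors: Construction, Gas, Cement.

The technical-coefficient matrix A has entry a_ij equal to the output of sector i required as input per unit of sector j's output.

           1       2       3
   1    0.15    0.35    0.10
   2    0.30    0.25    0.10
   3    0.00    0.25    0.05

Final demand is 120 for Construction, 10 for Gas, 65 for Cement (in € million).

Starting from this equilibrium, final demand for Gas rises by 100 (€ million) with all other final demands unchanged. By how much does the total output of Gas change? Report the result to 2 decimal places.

Δx_2 = 169.24

I − A =
  [   0.85    -0.35    -0.10]
  [  -0.30     0.75    -0.10]
  [   0.00    -0.25     0.95]
Cofactors of I−A, C_ij = (−1)^(i+j)·(minor ij) (rows/columns in the sector order above):
  C_11 = (0.75)(0.95) − (-0.10)(-0.25) = 0.6875
  C_12 = −[(-0.30)(0.95) − (-0.10)(0.00)] = 0.2850
  C_13 = (-0.30)(-0.25) − (0.75)(0.00) = 0.0750
  C_21 = −[(-0.35)(0.95) − (-0.10)(-0.25)] = 0.3575
  C_22 = (0.85)(0.95) − (-0.10)(0.00) = 0.8075
  C_23 = −[(0.85)(-0.25) − (-0.35)(0.00)] = 0.2125
  C_31 = (-0.35)(-0.10) − (-0.10)(0.75) = 0.1100
  C_32 = −[(0.85)(-0.10) − (-0.10)(-0.30)] = 0.1150
  C_33 = (0.85)(0.75) − (-0.35)(-0.30) = 0.5325
det(I−A) = Σ_j (I−A)_1j·C_1j = (0.85)(0.6875) + (-0.35)(0.2850) + (-0.10)(0.0750) = 0.477125
adj(I−A) = Cᵀ =
  [ 0.6875   0.3575   0.1100]
  [ 0.2850   0.8075   0.1150]
  [ 0.0750   0.2125   0.5325]
(I − A)⁻¹ = adj(I−A) / det(I−A) ≈
  [   1.4409     0.7493     0.2305]
  [   0.5973     1.6924     0.2410]
  [   0.1572     0.4454     1.1161]
Δx = (I − A)⁻¹ Δd with Δd having +100 in the Gas component and 0 elsewhere.
So Δx_2 = L_22 · (+100), where L_22 = adj(I−A)_22 / det(I−A) = 0.8075 / 0.477125.
Δx_2 = 0.8075 × (+100) / 0.477125 = 80.75 / 0.477125 ≈ 169.24.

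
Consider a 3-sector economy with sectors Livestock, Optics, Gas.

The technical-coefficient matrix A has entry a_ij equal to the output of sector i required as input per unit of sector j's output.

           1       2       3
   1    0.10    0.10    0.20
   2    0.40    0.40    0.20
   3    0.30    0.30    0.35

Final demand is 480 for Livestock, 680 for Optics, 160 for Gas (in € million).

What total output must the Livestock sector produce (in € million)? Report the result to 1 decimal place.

I − A =
  [   0.90    -0.10    -0.20]
  [  -0.40     0.60    -0.20]
  [  -0.30    -0.30     0.65]
Cofactors of I−A, C_ij = (−1)^(i+j)·(minor ij) (rows/columns in the sector order above):
  C_11 = (0.60)(0.65) − (-0.20)(-0.30) = 0.3300
  C_12 = −[(-0.40)(0.65) − (-0.20)(-0.30)] = 0.3200
  C_13 = (-0.40)(-0.30) − (0.60)(-0.30) = 0.3000
  C_21 = −[(-0.10)(0.65) − (-0.20)(-0.30)] = 0.1250
  C_22 = (0.90)(0.65) − (-0.20)(-0.30) = 0.5250
  C_23 = −[(0.90)(-0.30) − (-0.10)(-0.30)] = 0.3000
  C_31 = (-0.10)(-0.20) − (-0.20)(0.60) = 0.1400
  C_32 = −[(0.90)(-0.20) − (-0.20)(-0.40)] = 0.2600
  C_33 = (0.90)(0.60) − (-0.10)(-0.40) = 0.5000
det(I−A) = Σ_j (I−A)_1j·C_1j = (0.90)(0.3300) + (-0.10)(0.3200) + (-0.20)(0.3000) = 0.2050
adj(I−A) = Cᵀ =
  [ 0.3300   0.1250   0.1400]
  [ 0.3200   0.5250   0.2600]
  [ 0.3000   0.3000   0.5000]
(I − A)⁻¹ = adj(I−A) / det(I−A) ≈
  [   1.6098     0.6098     0.6829]
  [   1.5610     2.5610     1.2683]
  [   1.4634     1.4634     2.4390]
x = (I − A)⁻¹ d = adj(I−A)·d / det(I−A), with det(I−A) = 0.2050:
  x_1 = (0.3300·480 + 0.1250·680 + 0.1400·160) / 0.2050 = 265.80 / 0.2050 ≈ 1296.6
  x_2 = (0.3200·480 + 0.5250·680 + 0.2600·160) / 0.2050 = 552.20 / 0.2050 ≈ 2693.7
  x_3 = (0.3000·480 + 0.3000·680 + 0.5000·160) / 0.2050 = 428.00 / 0.2050 ≈ 2087.8

x_1 = 1296.6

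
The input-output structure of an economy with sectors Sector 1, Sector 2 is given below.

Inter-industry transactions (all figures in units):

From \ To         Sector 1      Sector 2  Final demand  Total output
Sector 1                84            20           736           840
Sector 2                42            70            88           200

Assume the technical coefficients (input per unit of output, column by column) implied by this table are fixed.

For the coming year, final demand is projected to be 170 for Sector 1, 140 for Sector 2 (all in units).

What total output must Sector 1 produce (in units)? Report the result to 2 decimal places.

x_1 = 214.66

Technical coefficients a_ij = z_ij / X_j:
  a_11 = 84/840 = 0.10, a_21 = 42/840 = 0.05
  a_12 = 20/200 = 0.10, a_22 = 70/200 = 0.35
I − A =
  [   0.90    -0.10]
  [  -0.05     0.65]
det(I−A) = (0.90)(0.65) − (-0.10)(-0.05) = 0.5800
adj(I−A) = [[0.65, 0.10], [0.05, 0.90]]
(I − A)⁻¹ = adj(I−A) / det(I−A) ≈
  [   1.1207     0.1724]
  [   0.0862     1.5517]
x = (I − A)⁻¹ d = adj(I−A)·d / det(I−A), with det(I−A) = 0.5800:
  x_1 = (0.65·170 + 0.10·140) / 0.5800 = 124.50 / 0.5800 ≈ 214.66
  x_2 = (0.05·170 + 0.90·140) / 0.5800 = 134.50 / 0.5800 ≈ 231.90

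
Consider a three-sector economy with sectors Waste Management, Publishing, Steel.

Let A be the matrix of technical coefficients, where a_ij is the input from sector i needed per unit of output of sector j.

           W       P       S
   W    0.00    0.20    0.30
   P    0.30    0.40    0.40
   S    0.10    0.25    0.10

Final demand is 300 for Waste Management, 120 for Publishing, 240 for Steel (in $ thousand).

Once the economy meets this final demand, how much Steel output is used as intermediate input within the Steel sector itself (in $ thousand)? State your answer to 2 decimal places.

I − A =
  [   1.00    -0.20    -0.30]
  [  -0.30     0.60    -0.40]
  [  -0.10    -0.25     0.90]
Cofactors of I−A, C_ij = (−1)^(i+j)·(minor ij) (rows/columns in the sector order above):
  C_11 = (0.60)(0.90) − (-0.40)(-0.25) = 0.4400
  C_12 = −[(-0.30)(0.90) − (-0.40)(-0.10)] = 0.3100
  C_13 = (-0.30)(-0.25) − (0.60)(-0.10) = 0.1350
  C_21 = −[(-0.20)(0.90) − (-0.30)(-0.25)] = 0.2550
  C_22 = (1.00)(0.90) − (-0.30)(-0.10) = 0.8700
  C_23 = −[(1.00)(-0.25) − (-0.20)(-0.10)] = 0.2700
  C_31 = (-0.20)(-0.40) − (-0.30)(0.60) = 0.2600
  C_32 = −[(1.00)(-0.40) − (-0.30)(-0.30)] = 0.4900
  C_33 = (1.00)(0.60) − (-0.20)(-0.30) = 0.5400
det(I−A) = Σ_j (I−A)_1j·C_1j = (1.00)(0.4400) + (-0.20)(0.3100) + (-0.30)(0.1350) = 0.3375
adj(I−A) = Cᵀ =
  [ 0.4400   0.2550   0.2600]
  [ 0.3100   0.8700   0.4900]
  [ 0.1350   0.2700   0.5400]
(I − A)⁻¹ = adj(I−A) / det(I−A) ≈
  [   1.3037     0.7556     0.7704]
  [   0.9185     2.5778     1.4519]
  [   0.4000     0.8000     1.6000]
First solve x = (I − A)⁻¹ d = adj(I−A)·d / det(I−A); in particular x_S = (0.1350·300 + 0.2700·120 + 0.5400·240) / 0.3375 = 202.50 / 0.3375 = 600.0000.
Intermediate flow from S to S: z_SS = a_SS · x_S = 0.10 × 202.50 / 0.3375 = 20.25 / 0.3375 = 60.00.

z_SS = 60.00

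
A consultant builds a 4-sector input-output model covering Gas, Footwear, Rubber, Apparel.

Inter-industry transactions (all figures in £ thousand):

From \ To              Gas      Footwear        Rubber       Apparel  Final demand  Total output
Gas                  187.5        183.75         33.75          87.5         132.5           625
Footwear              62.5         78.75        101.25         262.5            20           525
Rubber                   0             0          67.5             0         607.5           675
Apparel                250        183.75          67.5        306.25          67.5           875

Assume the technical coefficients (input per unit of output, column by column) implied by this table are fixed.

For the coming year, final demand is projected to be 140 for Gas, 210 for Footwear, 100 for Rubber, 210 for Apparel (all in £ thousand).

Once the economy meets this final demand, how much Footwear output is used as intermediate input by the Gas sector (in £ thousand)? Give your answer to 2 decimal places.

Technical coefficients a_ij = z_ij / X_j:
  a_GG = 187.5/625 = 0.30, a_FG = 62.5/625 = 0.10, a_RG = 0/625 = 0.00, a_AG = 250/625 = 0.40
  a_GF = 183.75/525 = 0.35, a_FF = 78.75/525 = 0.15, a_RF = 0/525 = 0.00, a_AF = 183.75/525 = 0.35
  a_GR = 33.75/675 = 0.05, a_FR = 101.25/675 = 0.15, a_RR = 67.5/675 = 0.10, a_AR = 67.5/675 = 0.10
  a_GA = 87.5/875 = 0.10, a_FA = 262.5/875 = 0.30, a_RA = 0/875 = 0.00, a_AA = 306.25/875 = 0.35
I − A =
  [   0.70    -0.35    -0.05    -0.10]
  [  -0.10     0.85    -0.15    -0.30]
  [   0.00     0.00     0.90     0.00]
  [  -0.40    -0.35    -0.10     0.65]
Compute the cofactors C_ij = (−1)^(i+j)·(3×3 minor ij) of I−A; the adjugate is their transpose:
adj(I−A) = Cᵀ =
  [ 0.40275   0.23625   0.08075   0.17100]
  [ 0.16650   0.37350   0.09350   0.19800]
  [ 0.00000   0.00000   0.21100   0.00000]
  [ 0.33750   0.34650   0.13250   0.50400]
det(I−A) = Σ_j (I−A)_1j·C_1j = (0.70)(0.40275) + (-0.35)(0.16650) + (-0.05)(0.00000) + (-0.10)(0.33750) = 0.1899
(I − A)⁻¹ = adj(I−A) / det(I−A) ≈
  [   2.1209     1.2441     0.4252     0.9005]
  [   0.8768     1.9668     0.4924     1.0427]
  [   0.0000     0.0000     1.1111     0.0000]
  [   1.7773     1.8246     0.6977     2.6540]
First solve x = (I − A)⁻¹ d = adj(I−A)·d / det(I−A); in particular x_G = (0.40275·140 + 0.23625·210 + 0.08075·100 + 0.17100·210) / 0.1899 = 149.9825 / 0.1899 ≈ 789.7973.
Intermediate flow from F to G: z_FG = a_FG · x_G = 0.10 × 149.9825 / 0.1899 = 14.99825 / 0.1899 ≈ 78.98.

z_FG = 78.98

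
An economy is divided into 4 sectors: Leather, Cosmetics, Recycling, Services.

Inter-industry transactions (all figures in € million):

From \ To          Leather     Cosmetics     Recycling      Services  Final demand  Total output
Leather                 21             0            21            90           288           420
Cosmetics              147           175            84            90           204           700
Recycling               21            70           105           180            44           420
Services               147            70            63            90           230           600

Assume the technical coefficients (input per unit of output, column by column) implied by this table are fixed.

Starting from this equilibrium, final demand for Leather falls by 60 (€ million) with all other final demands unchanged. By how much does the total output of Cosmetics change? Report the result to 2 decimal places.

Technical coefficients a_ij = z_ij / X_j:
  a_LL = 21/420 = 0.05, a_CL = 147/420 = 0.35, a_RL = 21/420 = 0.05, a_SL = 147/420 = 0.35
  a_LC = 0/700 = 0.00, a_CC = 175/700 = 0.25, a_RC = 70/700 = 0.10, a_SC = 70/700 = 0.10
  a_LR = 21/420 = 0.05, a_CR = 84/420 = 0.20, a_RR = 105/420 = 0.25, a_SR = 63/420 = 0.15
  a_LS = 90/600 = 0.15, a_CS = 90/600 = 0.15, a_RS = 180/600 = 0.30, a_SS = 90/600 = 0.15
I − A =
  [   0.95     0.00    -0.05    -0.15]
  [  -0.35     0.75    -0.20    -0.15]
  [  -0.05    -0.10     0.75    -0.30]
  [  -0.35    -0.10    -0.15     0.85]
Compute the cofactors C_ij = (−1)^(i+j)·(3×3 minor ij) of I−A; the adjugate is their transpose:
adj(I−A) = Cᵀ =
  [ 0.407875   0.019250   0.051000   0.093375]
  [ 0.277375   0.515000   0.197750   0.209625]
  [ 0.155375   0.104750   0.546750   0.238875]
  [ 0.228000   0.087000   0.140750   0.511750]
det(I−A) = Σ_j (I−A)_1j·C_1j = (0.95)(0.407875) + (0.00)(0.277375) + (-0.05)(0.155375) + (-0.15)(0.228000) = 0.3455125
(I − A)⁻¹ = adj(I−A) / det(I−A) ≈
  [   1.1805     0.0557     0.1476     0.2703]
  [   0.8028     1.4905     0.5723     0.6067]
  [   0.4497     0.3032     1.5824     0.6914]
  [   0.6599     0.2518     0.4074     1.4811]
Δx = (I − A)⁻¹ Δd with Δd having -60 in the Leather component and 0 elsewhere.
So Δx_C = L_CL · (-60), where L_CL = adj(I−A)_CL / det(I−A) = 0.277375 / 0.3455125.
Δx_C = 0.277375 × (-60) / 0.3455125 = -16.6425 / 0.3455125 ≈ -48.17.

Δx_C = -48.17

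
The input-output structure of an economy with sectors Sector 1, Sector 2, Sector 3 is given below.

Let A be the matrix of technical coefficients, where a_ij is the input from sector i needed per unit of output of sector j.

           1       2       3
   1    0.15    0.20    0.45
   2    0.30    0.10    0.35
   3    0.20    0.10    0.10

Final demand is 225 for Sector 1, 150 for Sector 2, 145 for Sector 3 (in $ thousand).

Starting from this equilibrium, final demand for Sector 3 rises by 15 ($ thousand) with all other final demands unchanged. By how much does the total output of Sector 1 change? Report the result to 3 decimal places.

Δx_1 = 14.358

I − A =
  [   0.85    -0.20    -0.45]
  [  -0.30     0.90    -0.35]
  [  -0.20    -0.10     0.90]
Cofactors of I−A, C_ij = (−1)^(i+j)·(minor ij) (rows/columns in the sector order above):
  C_11 = (0.90)(0.90) − (-0.35)(-0.10) = 0.7750
  C_12 = −[(-0.30)(0.90) − (-0.35)(-0.20)] = 0.3400
  C_13 = (-0.30)(-0.10) − (0.90)(-0.20) = 0.2100
  C_21 = −[(-0.20)(0.90) − (-0.45)(-0.10)] = 0.2250
  C_22 = (0.85)(0.90) − (-0.45)(-0.20) = 0.6750
  C_23 = −[(0.85)(-0.10) − (-0.20)(-0.20)] = 0.1250
  C_31 = (-0.20)(-0.35) − (-0.45)(0.90) = 0.4750
  C_32 = −[(0.85)(-0.35) − (-0.45)(-0.30)] = 0.4325
  C_33 = (0.85)(0.90) − (-0.20)(-0.30) = 0.7050
det(I−A) = Σ_j (I−A)_1j·C_1j = (0.85)(0.7750) + (-0.20)(0.3400) + (-0.45)(0.2100) = 0.49625
adj(I−A) = Cᵀ =
  [ 0.7750   0.2250   0.4750]
  [ 0.3400   0.6750   0.4325]
  [ 0.2100   0.1250   0.7050]
(I − A)⁻¹ = adj(I−A) / det(I−A) ≈
  [   1.5617     0.4534     0.9572]
  [   0.6851     1.3602     0.8715]
  [   0.4232     0.2519     1.4207]
Δx = (I − A)⁻¹ Δd with Δd having +15 in the Sector 3 component and 0 elsewhere.
So Δx_1 = L_13 · (+15), where L_13 = adj(I−A)_13 / det(I−A) = 0.4750 / 0.49625.
Δx_1 = 0.4750 × (+15) / 0.49625 = 7.125 / 0.49625 ≈ 14.358.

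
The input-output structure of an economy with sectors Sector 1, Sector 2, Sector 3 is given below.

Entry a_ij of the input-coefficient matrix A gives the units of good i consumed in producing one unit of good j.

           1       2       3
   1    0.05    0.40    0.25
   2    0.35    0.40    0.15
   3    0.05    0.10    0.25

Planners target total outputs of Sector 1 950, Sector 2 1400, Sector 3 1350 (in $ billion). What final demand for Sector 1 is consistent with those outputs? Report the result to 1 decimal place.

d_1 = 5.0

I − A =
  [   0.95    -0.40    -0.25]
  [  -0.35     0.60    -0.15]
  [  -0.05    -0.10     0.75]
d = (I − A) x:
  d_1 = (+0.95)·950 + (-0.40)·1400 + (-0.25)·1350 = 5.0
  d_2 = (-0.35)·950 + (+0.60)·1400 + (-0.15)·1350 = 305.0
  d_3 = (-0.05)·950 + (-0.10)·1400 + (+0.75)·1350 = 825.0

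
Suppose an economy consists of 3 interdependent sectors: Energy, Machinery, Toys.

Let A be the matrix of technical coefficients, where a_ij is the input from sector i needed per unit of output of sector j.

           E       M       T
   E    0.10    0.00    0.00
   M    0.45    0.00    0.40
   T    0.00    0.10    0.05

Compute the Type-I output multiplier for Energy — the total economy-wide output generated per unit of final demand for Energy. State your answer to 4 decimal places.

m_E = 1.6880

I − A =
  [   0.90     0.00     0.00]
  [  -0.45     1.00    -0.40]
  [   0.00    -0.10     0.95]
Cofactors of I−A, C_ij = (−1)^(i+j)·(minor ij) (rows/columns in the sector order above):
  C_11 = (1.00)(0.95) − (-0.40)(-0.10) = 0.9100
  C_12 = −[(-0.45)(0.95) − (-0.40)(0.00)] = 0.4275
  C_13 = (-0.45)(-0.10) − (1.00)(0.00) = 0.0450
  C_21 = −[(0.00)(0.95) − (0.00)(-0.10)] = 0.0000
  C_22 = (0.90)(0.95) − (0.00)(0.00) = 0.8550
  C_23 = −[(0.90)(-0.10) − (0.00)(0.00)] = 0.0900
  C_31 = (0.00)(-0.40) − (0.00)(1.00) = 0.0000
  C_32 = −[(0.90)(-0.40) − (0.00)(-0.45)] = 0.3600
  C_33 = (0.90)(1.00) − (0.00)(-0.45) = 0.9000
det(I−A) = Σ_j (I−A)_1j·C_1j = (0.90)(0.9100) + (0.00)(0.4275) + (0.00)(0.0450) = 0.8190
adj(I−A) = Cᵀ =
  [ 0.9100   0.0000   0.0000]
  [ 0.4275   0.8550   0.3600]
  [ 0.0450   0.0900   0.9000]
(I − A)⁻¹ = adj(I−A) / det(I−A) ≈
  [   1.11111     0.00000     0.00000]
  [   0.52198     1.04396     0.43956]
  [   0.05495     0.10989     1.09890]
The output multiplier for sector j is the column-j sum of the Leontief inverse (I − A)⁻¹ = adj(I−A) / det(I−A).
Column E of adj(I−A): (0.9100, 0.4275, 0.0450); det(I−A) = 0.8190.
m_E = (0.9100 + 0.4275 + 0.0450) / 0.8190 = 1.3825 / 0.8190 ≈ 1.6880.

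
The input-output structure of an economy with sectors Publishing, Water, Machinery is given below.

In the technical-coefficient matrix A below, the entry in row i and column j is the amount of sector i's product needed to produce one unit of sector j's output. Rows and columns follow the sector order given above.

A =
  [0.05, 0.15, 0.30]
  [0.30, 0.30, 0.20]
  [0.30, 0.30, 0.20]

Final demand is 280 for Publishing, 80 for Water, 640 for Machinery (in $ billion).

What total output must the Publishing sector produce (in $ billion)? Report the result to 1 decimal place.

I − A =
  [   0.95    -0.15    -0.30]
  [  -0.30     0.70    -0.20]
  [  -0.30    -0.30     0.80]
Cofactors of I−A, C_ij = (−1)^(i+j)·(minor ij) (rows/columns in the sector order above):
  C_11 = (0.70)(0.80) − (-0.20)(-0.30) = 0.5000
  C_12 = −[(-0.30)(0.80) − (-0.20)(-0.30)] = 0.3000
  C_13 = (-0.30)(-0.30) − (0.70)(-0.30) = 0.3000
  C_21 = −[(-0.15)(0.80) − (-0.30)(-0.30)] = 0.2100
  C_22 = (0.95)(0.80) − (-0.30)(-0.30) = 0.6700
  C_23 = −[(0.95)(-0.30) − (-0.15)(-0.30)] = 0.3300
  C_31 = (-0.15)(-0.20) − (-0.30)(0.70) = 0.2400
  C_32 = −[(0.95)(-0.20) − (-0.30)(-0.30)] = 0.2800
  C_33 = (0.95)(0.70) − (-0.15)(-0.30) = 0.6200
det(I−A) = Σ_j (I−A)_1j·C_1j = (0.95)(0.5000) + (-0.15)(0.3000) + (-0.30)(0.3000) = 0.3400
adj(I−A) = Cᵀ =
  [ 0.5000   0.2100   0.2400]
  [ 0.3000   0.6700   0.2800]
  [ 0.3000   0.3300   0.6200]
(I − A)⁻¹ = adj(I−A) / det(I−A) ≈
  [   1.4706     0.6176     0.7059]
  [   0.8824     1.9706     0.8235]
  [   0.8824     0.9706     1.8235]
x = (I − A)⁻¹ d = adj(I−A)·d / det(I−A), with det(I−A) = 0.3400:
  x_P = (0.5000·280 + 0.2100·80 + 0.2400·640) / 0.3400 = 310.40 / 0.3400 ≈ 912.9
  x_W = (0.3000·280 + 0.6700·80 + 0.2800·640) / 0.3400 = 316.80 / 0.3400 ≈ 931.8
  x_M = (0.3000·280 + 0.3300·80 + 0.6200·640) / 0.3400 = 507.20 / 0.3400 ≈ 1491.8

x_P = 912.9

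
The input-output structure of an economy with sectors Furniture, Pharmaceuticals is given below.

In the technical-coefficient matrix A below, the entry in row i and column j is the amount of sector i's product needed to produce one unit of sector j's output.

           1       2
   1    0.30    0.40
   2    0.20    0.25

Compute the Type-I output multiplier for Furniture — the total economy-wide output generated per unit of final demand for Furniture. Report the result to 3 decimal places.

I − A =
  [   0.70    -0.40]
  [  -0.20     0.75]
det(I−A) = (0.70)(0.75) − (-0.40)(-0.20) = 0.4450
adj(I−A) = [[0.75, 0.40], [0.20, 0.70]]
(I − A)⁻¹ = adj(I−A) / det(I−A) ≈
  [   1.6854     0.8989]
  [   0.4494     1.5730]
The output multiplier for sector j is the column-j sum of the Leontief inverse (I − A)⁻¹ = adj(I−A) / det(I−A).
Column 1 of adj(I−A): (0.75, 0.20); det(I−A) = 0.4450.
m_1 = (0.75 + 0.20) / 0.4450 = 0.95 / 0.4450 ≈ 2.135.

m_1 = 2.135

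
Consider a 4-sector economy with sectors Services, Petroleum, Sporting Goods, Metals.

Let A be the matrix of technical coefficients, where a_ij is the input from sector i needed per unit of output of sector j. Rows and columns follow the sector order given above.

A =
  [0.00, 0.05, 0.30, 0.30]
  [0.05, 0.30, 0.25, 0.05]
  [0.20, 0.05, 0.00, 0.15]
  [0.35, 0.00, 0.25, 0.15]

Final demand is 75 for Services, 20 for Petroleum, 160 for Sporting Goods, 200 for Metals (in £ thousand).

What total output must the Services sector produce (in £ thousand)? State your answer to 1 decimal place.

I − A =
  [   1.00    -0.05    -0.30    -0.30]
  [  -0.05     0.70    -0.25    -0.05]
  [  -0.20    -0.05     1.00    -0.15]
  [  -0.35     0.00    -0.25     0.85]
Compute the cofactors C_ij = (−1)^(i+j)·(3×3 minor ij) of I−A; the adjugate is their transpose:
adj(I−A) = Cᵀ =
  [ 0.557500   0.057125   0.242250   0.242875]
  [ 0.116250   0.625750   0.220500   0.116750]
  [ 0.158750   0.048375   0.518500   0.150375]
  [ 0.276250   0.037750   0.252250   0.639750]
det(I−A) = Σ_j (I−A)_1j·C_1j = (1.00)(0.557500) + (-0.05)(0.116250) + (-0.30)(0.158750) + (-0.30)(0.276250) = 0.4211875
(I − A)⁻¹ = adj(I−A) / det(I−A) ≈
  [   1.3236     0.1356     0.5752     0.5766]
  [   0.2760     1.4857     0.5235     0.2772]
  [   0.3769     0.1149     1.2310     0.3570]
  [   0.6559     0.0896     0.5989     1.5189]
x = (I − A)⁻¹ d = adj(I−A)·d / det(I−A), with det(I−A) = 0.4211875:
  x_1 = (0.557500·75 + 0.057125·20 + 0.242250·160 + 0.242875·200) / 0.4211875 = 130.29 / 0.4211875 ≈ 309.3
  x_2 = (0.116250·75 + 0.625750·20 + 0.220500·160 + 0.116750·200) / 0.4211875 = 79.86375 / 0.4211875 ≈ 189.6
  x_3 = (0.158750·75 + 0.048375·20 + 0.518500·160 + 0.150375·200) / 0.4211875 = 125.90875 / 0.4211875 ≈ 298.9
  x_4 = (0.276250·75 + 0.037750·20 + 0.252250·160 + 0.639750·200) / 0.4211875 = 189.78375 / 0.4211875 ≈ 450.6

x_1 = 309.3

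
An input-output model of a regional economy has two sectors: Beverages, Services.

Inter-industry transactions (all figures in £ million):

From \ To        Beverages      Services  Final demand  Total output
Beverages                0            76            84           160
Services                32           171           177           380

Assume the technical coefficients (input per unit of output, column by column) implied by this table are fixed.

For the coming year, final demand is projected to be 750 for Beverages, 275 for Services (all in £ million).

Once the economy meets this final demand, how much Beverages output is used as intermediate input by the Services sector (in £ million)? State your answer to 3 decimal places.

Technical coefficients a_ij = z_ij / X_j:
  a_11 = 0/160 = 0.00, a_21 = 32/160 = 0.20
  a_12 = 76/380 = 0.20, a_22 = 171/380 = 0.45
I − A =
  [   1.00    -0.20]
  [  -0.20     0.55]
det(I−A) = (1.00)(0.55) − (-0.20)(-0.20) = 0.5100
adj(I−A) = [[0.55, 0.20], [0.20, 1.00]]
(I − A)⁻¹ = adj(I−A) / det(I−A) ≈
  [   1.0784     0.3922]
  [   0.3922     1.9608]
First solve x = (I − A)⁻¹ d = adj(I−A)·d / det(I−A); in particular x_2 = (0.20·750 + 1.00·275) / 0.5100 = 425.00 / 0.5100 ≈ 833.33333.
Intermediate flow from 1 to 2: z_12 = a_12 · x_2 = 0.20 × 425.00 / 0.5100 = 85.00 / 0.5100 ≈ 166.667.

z_12 = 166.667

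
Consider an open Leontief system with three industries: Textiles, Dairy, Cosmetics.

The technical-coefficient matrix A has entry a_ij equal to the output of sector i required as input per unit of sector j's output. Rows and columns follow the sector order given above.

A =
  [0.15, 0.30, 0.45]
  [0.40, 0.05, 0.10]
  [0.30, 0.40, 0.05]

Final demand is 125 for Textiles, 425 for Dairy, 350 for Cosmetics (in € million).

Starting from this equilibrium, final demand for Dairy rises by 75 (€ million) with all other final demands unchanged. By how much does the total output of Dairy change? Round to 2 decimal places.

I − A =
  [   0.85    -0.30    -0.45]
  [  -0.40     0.95    -0.10]
  [  -0.30    -0.40     0.95]
Cofactors of I−A, C_ij = (−1)^(i+j)·(minor ij) (rows/columns in the sector order above):
  C_11 = (0.95)(0.95) − (-0.10)(-0.40) = 0.8625
  C_12 = −[(-0.40)(0.95) − (-0.10)(-0.30)] = 0.4100
  C_13 = (-0.40)(-0.40) − (0.95)(-0.30) = 0.4450
  C_21 = −[(-0.30)(0.95) − (-0.45)(-0.40)] = 0.4650
  C_22 = (0.85)(0.95) − (-0.45)(-0.30) = 0.6725
  C_23 = −[(0.85)(-0.40) − (-0.30)(-0.30)] = 0.4300
  C_31 = (-0.30)(-0.10) − (-0.45)(0.95) = 0.4575
  C_32 = −[(0.85)(-0.10) − (-0.45)(-0.40)] = 0.2650
  C_33 = (0.85)(0.95) − (-0.30)(-0.40) = 0.6875
det(I−A) = Σ_j (I−A)_1j·C_1j = (0.85)(0.8625) + (-0.30)(0.4100) + (-0.45)(0.4450) = 0.409875
adj(I−A) = Cᵀ =
  [ 0.8625   0.4650   0.4575]
  [ 0.4100   0.6725   0.2650]
  [ 0.4450   0.4300   0.6875]
(I − A)⁻¹ = adj(I−A) / det(I−A) ≈
  [   2.1043     1.1345     1.1162]
  [   1.0003     1.6407     0.6465]
  [   1.0857     1.0491     1.6773]
Δx = (I − A)⁻¹ Δd with Δd having +75 in the Dairy component and 0 elsewhere.
So Δx_2 = L_22 · (+75), where L_22 = adj(I−A)_22 / det(I−A) = 0.6725 / 0.409875.
Δx_2 = 0.6725 × (+75) / 0.409875 = 50.4375 / 0.409875 ≈ 123.06.

Δx_2 = 123.06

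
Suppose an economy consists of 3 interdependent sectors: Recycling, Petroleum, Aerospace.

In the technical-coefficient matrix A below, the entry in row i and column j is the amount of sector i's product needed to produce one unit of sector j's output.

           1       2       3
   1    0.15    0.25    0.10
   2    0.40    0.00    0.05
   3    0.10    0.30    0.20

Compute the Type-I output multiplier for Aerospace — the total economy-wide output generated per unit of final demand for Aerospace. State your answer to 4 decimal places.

m_3 = 1.6755

I − A =
  [   0.85    -0.25    -0.10]
  [  -0.40     1.00    -0.05]
  [  -0.10    -0.30     0.80]
Cofactors of I−A, C_ij = (−1)^(i+j)·(minor ij) (rows/columns in the sector order above):
  C_11 = (1.00)(0.80) − (-0.05)(-0.30) = 0.7850
  C_12 = −[(-0.40)(0.80) − (-0.05)(-0.10)] = 0.3250
  C_13 = (-0.40)(-0.30) − (1.00)(-0.10) = 0.2200
  C_21 = −[(-0.25)(0.80) − (-0.10)(-0.30)] = 0.2300
  C_22 = (0.85)(0.80) − (-0.10)(-0.10) = 0.6700
  C_23 = −[(0.85)(-0.30) − (-0.25)(-0.10)] = 0.2800
  C_31 = (-0.25)(-0.05) − (-0.10)(1.00) = 0.1125
  C_32 = −[(0.85)(-0.05) − (-0.10)(-0.40)] = 0.0825
  C_33 = (0.85)(1.00) − (-0.25)(-0.40) = 0.7500
det(I−A) = Σ_j (I−A)_1j·C_1j = (0.85)(0.7850) + (-0.25)(0.3250) + (-0.10)(0.2200) = 0.5640
adj(I−A) = Cᵀ =
  [ 0.7850   0.2300   0.1125]
  [ 0.3250   0.6700   0.0825]
  [ 0.2200   0.2800   0.7500]
(I − A)⁻¹ = adj(I−A) / det(I−A) ≈
  [   1.39184     0.40780     0.19947]
  [   0.57624     1.18794     0.14628]
  [   0.39007     0.49645     1.32979]
The output multiplier for sector j is the column-j sum of the Leontief inverse (I − A)⁻¹ = adj(I−A) / det(I−A).
Column 3 of adj(I−A): (0.1125, 0.0825, 0.7500); det(I−A) = 0.5640.
m_3 = (0.1125 + 0.0825 + 0.7500) / 0.5640 = 0.945 / 0.5640 ≈ 1.6755.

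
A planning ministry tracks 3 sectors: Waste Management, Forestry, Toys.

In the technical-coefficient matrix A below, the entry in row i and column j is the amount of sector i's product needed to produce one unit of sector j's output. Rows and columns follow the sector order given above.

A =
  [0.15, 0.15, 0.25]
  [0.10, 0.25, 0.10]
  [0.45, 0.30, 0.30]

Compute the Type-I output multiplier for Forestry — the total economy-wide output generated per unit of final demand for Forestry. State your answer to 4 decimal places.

I − A =
  [   0.85    -0.15    -0.25]
  [  -0.10     0.75    -0.10]
  [  -0.45    -0.30     0.70]
Cofactors of I−A, C_ij = (−1)^(i+j)·(minor ij) (rows/columns in the sector order above):
  C_11 = (0.75)(0.70) − (-0.10)(-0.30) = 0.4950
  C_12 = −[(-0.10)(0.70) − (-0.10)(-0.45)] = 0.1150
  C_13 = (-0.10)(-0.30) − (0.75)(-0.45) = 0.3675
  C_21 = −[(-0.15)(0.70) − (-0.25)(-0.30)] = 0.1800
  C_22 = (0.85)(0.70) − (-0.25)(-0.45) = 0.4825
  C_23 = −[(0.85)(-0.30) − (-0.15)(-0.45)] = 0.3225
  C_31 = (-0.15)(-0.10) − (-0.25)(0.75) = 0.2025
  C_32 = −[(0.85)(-0.10) − (-0.25)(-0.10)] = 0.1100
  C_33 = (0.85)(0.75) − (-0.15)(-0.10) = 0.6225
det(I−A) = Σ_j (I−A)_1j·C_1j = (0.85)(0.4950) + (-0.15)(0.1150) + (-0.25)(0.3675) = 0.311625
adj(I−A) = Cᵀ =
  [ 0.4950   0.1800   0.2025]
  [ 0.1150   0.4825   0.1100]
  [ 0.3675   0.3225   0.6225]
(I − A)⁻¹ = adj(I−A) / det(I−A) ≈
  [   1.58845     0.57762     0.64982]
  [   0.36903     1.54834     0.35299]
  [   1.17930     1.03490     1.99759]
The output multiplier for sector j is the column-j sum of the Leontief inverse (I − A)⁻¹ = adj(I−A) / det(I−A).
Column F of adj(I−A): (0.1800, 0.4825, 0.3225); det(I−A) = 0.311625.
m_F = (0.1800 + 0.4825 + 0.3225) / 0.311625 = 0.985 / 0.311625 ≈ 3.1609.

m_F = 3.1609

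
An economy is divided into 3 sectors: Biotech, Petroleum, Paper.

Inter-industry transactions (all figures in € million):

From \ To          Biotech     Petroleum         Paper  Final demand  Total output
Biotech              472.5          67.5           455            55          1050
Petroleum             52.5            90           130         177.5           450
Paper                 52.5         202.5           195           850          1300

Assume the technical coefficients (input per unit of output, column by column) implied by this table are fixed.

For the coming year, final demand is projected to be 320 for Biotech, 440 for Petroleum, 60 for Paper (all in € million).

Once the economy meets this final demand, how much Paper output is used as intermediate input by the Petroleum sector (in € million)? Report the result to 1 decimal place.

z_32 = 305.7

Technical coefficients a_ij = z_ij / X_j:
  a_11 = 472.5/1050 = 0.45, a_21 = 52.5/1050 = 0.05, a_31 = 52.5/1050 = 0.05
  a_12 = 67.5/450 = 0.15, a_22 = 90/450 = 0.20, a_32 = 202.5/450 = 0.45
  a_13 = 455/1300 = 0.35, a_23 = 130/1300 = 0.10, a_33 = 195/1300 = 0.15
I − A =
  [   0.55    -0.15    -0.35]
  [  -0.05     0.80    -0.10]
  [  -0.05    -0.45     0.85]
Cofactors of I−A, C_ij = (−1)^(i+j)·(minor ij) (rows/columns in the sector order above):
  C_11 = (0.80)(0.85) − (-0.10)(-0.45) = 0.6350
  C_12 = −[(-0.05)(0.85) − (-0.10)(-0.05)] = 0.0475
  C_13 = (-0.05)(-0.45) − (0.80)(-0.05) = 0.0625
  C_21 = −[(-0.15)(0.85) − (-0.35)(-0.45)] = 0.2850
  C_22 = (0.55)(0.85) − (-0.35)(-0.05) = 0.4500
  C_23 = −[(0.55)(-0.45) − (-0.15)(-0.05)] = 0.2550
  C_31 = (-0.15)(-0.10) − (-0.35)(0.80) = 0.2950
  C_32 = −[(0.55)(-0.10) − (-0.35)(-0.05)] = 0.0725
  C_33 = (0.55)(0.80) − (-0.15)(-0.05) = 0.4325
det(I−A) = Σ_j (I−A)_1j·C_1j = (0.55)(0.6350) + (-0.15)(0.0475) + (-0.35)(0.0625) = 0.32025
adj(I−A) = Cᵀ =
  [ 0.6350   0.2850   0.2950]
  [ 0.0475   0.4500   0.0725]
  [ 0.0625   0.2550   0.4325]
(I − A)⁻¹ = adj(I−A) / det(I−A) ≈
  [   1.9828     0.8899     0.9212]
  [   0.1483     1.4052     0.2264]
  [   0.1952     0.7963     1.3505]
First solve x = (I − A)⁻¹ d = adj(I−A)·d / det(I−A); in particular x_2 = (0.0475·320 + 0.4500·440 + 0.0725·60) / 0.32025 = 217.55 / 0.32025 ≈ 679.313.
Intermediate flow from 3 to 2: z_32 = a_32 · x_2 = 0.45 × 217.55 / 0.32025 = 97.8975 / 0.32025 ≈ 305.7.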